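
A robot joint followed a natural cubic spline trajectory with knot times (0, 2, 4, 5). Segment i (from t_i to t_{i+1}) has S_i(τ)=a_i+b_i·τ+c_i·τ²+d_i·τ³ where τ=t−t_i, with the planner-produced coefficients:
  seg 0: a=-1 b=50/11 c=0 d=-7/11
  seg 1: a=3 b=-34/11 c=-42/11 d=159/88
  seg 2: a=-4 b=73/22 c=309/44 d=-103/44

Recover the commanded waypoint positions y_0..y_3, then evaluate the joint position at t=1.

y_0 = S_0(0) = a_0 = -1
y_1 = S_1(0) = a_1 = 3
y_2 = S_2(0) = a_2 = -4
y_3 = S_2(1) = 4
t_q=1 is in segment 0 (τ=1); S_0(τ)=32/11

y_0=-1 y_1=3 y_2=-4 y_3=4
S(1) = 32/11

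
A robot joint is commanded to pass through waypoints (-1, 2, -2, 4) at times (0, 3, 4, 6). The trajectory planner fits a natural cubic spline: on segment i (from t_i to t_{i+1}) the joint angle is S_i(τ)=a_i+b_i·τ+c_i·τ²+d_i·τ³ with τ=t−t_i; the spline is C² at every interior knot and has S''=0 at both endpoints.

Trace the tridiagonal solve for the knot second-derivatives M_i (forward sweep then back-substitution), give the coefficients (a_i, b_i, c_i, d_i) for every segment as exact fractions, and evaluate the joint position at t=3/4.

  seg 0: a=-1 b=158/47 c=0 d=-37/141
  seg 1: a=2 b=-175/47 c=-111/47 d=98/47
  seg 2: a=-2 b=-103/47 c=183/47 d=-61/94
S(3/4) = 4243/3008

Δ: Δ0=1, Δ1=-4, Δ2=3
row 1: diag=8, rhs=-30; c'=1/8, d'=-15/4
row 2: denom=6−1·1/8=47/8; d'=(42−1·-15/4)/(47/8)=366/47
back: M2=366/47
back: M1=-15/4−1/8·366/47=-222/47
M: M0=0, M1=-222/47, M2=366/47, M3=0
seg 0: a=-1, c=M0/2=0, d=(M1−M0)/(6·3)=-37/141, b=Δ0−h0·(2M0+M1)/6=158/47
seg 1: a=2, c=M1/2=-111/47, d=(M2−M1)/(6·1)=98/47, b=Δ1−h1·(2M1+M2)/6=-175/47
seg 2: a=-2, c=M2/2=183/47, d=(M3−M2)/(6·2)=-61/94, b=Δ2−h2·(2M2+M3)/6=-103/47
t_q=3/4 → seg 0, τ=3/4; S=-1+158/47·τ+0·τ²+-37/141·τ³=4243/3008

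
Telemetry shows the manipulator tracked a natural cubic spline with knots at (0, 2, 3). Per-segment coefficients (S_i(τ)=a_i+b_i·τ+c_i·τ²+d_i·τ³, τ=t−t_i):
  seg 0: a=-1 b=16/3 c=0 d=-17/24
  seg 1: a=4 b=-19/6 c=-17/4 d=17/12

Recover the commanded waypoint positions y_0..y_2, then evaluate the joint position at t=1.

y_0 = S_0(0) = a_0 = -1
y_1 = S_1(0) = a_1 = 4
y_2 = S_1(1) = -2
t_q=1 is in segment 0 (τ=1); S_0(τ)=29/8

y_0=-1 y_1=4 y_2=-2
S(1) = 29/8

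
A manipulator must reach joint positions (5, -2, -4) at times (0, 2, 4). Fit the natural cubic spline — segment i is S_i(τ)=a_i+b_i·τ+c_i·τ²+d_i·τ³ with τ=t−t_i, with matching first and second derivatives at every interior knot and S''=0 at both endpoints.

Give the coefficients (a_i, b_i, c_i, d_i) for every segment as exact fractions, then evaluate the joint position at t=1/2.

Δ: Δ0=-7/2, Δ1=-1
row 1: diag=8, rhs=15; c'=1/4, d'=15/8
back: M1=15/8
M: M0=0, M1=15/8, M2=0
seg 0: a=5, c=M0/2=0, d=(M1−M0)/(6·2)=5/32, b=Δ0−h0·(2M0+M1)/6=-33/8
seg 1: a=-2, c=M1/2=15/16, d=(M2−M1)/(6·2)=-5/32, b=Δ1−h1·(2M1+M2)/6=-9/4
t_q=1/2 → seg 0, τ=1/2; S=5+-33/8·τ+0·τ²+5/32·τ³=757/256

  seg 0: a=5 b=-33/8 c=0 d=5/32
  seg 1: a=-2 b=-9/4 c=15/16 d=-5/32
S(1/2) = 757/256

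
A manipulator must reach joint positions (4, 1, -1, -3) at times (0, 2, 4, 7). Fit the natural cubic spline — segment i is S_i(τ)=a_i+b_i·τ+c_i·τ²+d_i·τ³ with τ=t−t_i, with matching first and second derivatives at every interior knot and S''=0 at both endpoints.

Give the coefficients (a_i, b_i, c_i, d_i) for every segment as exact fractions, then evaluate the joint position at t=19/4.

  seg 0: a=4 b=-92/57 c=0 d=13/456
  seg 1: a=1 b=-145/114 c=13/76 d=-1/57
  seg 2: a=-1 b=-91/114 c=5/76 d=-5/684
S(19/4) = -7611/4864

Δ: Δ0=-3/2, Δ1=-1, Δ2=-2/3
row 1: diag=8, rhs=3; c'=1/4, d'=3/8
row 2: denom=10−2·1/4=19/2; d'=(2−2·3/8)/(19/2)=5/38
back: M2=5/38
back: M1=3/8−1/4·5/38=13/38
M: M0=0, M1=13/38, M2=5/38, M3=0
seg 0: a=4, c=M0/2=0, d=(M1−M0)/(6·2)=13/456, b=Δ0−h0·(2M0+M1)/6=-92/57
seg 1: a=1, c=M1/2=13/76, d=(M2−M1)/(6·2)=-1/57, b=Δ1−h1·(2M1+M2)/6=-145/114
seg 2: a=-1, c=M2/2=5/76, d=(M3−M2)/(6·3)=-5/684, b=Δ2−h2·(2M2+M3)/6=-91/114
t_q=19/4 → seg 2, τ=3/4; S=-1+-91/114·τ+5/76·τ²+-5/684·τ³=-7611/4864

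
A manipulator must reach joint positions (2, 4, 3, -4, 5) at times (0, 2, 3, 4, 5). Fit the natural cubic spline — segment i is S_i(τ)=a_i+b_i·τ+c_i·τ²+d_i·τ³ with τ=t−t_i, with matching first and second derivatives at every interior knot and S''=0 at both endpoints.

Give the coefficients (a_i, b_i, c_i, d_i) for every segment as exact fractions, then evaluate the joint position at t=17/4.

Δ: Δ0=1, Δ1=-1, Δ2=-7, Δ3=9
row 1: diag=6, rhs=-12; c'=1/6, d'=-2
row 2: denom=4−1·1/6=23/6; d'=(-36−1·-2)/(23/6)=-204/23
row 3: denom=4−1·6/23=86/23; d'=(96−1·-204/23)/(86/23)=1206/43
back: M3=1206/43
back: M2=-204/23−6/23·1206/43=-696/43
back: M1=-2−1/6·-696/43=30/43
M: M0=0, M1=30/43, M2=-696/43, M3=1206/43, M4=0
seg 0: a=2, c=M0/2=0, d=(M1−M0)/(6·2)=5/86, b=Δ0−h0·(2M0+M1)/6=33/43
seg 1: a=4, c=M1/2=15/43, d=(M2−M1)/(6·1)=-121/43, b=Δ1−h1·(2M1+M2)/6=63/43
seg 2: a=3, c=M2/2=-348/43, d=(M3−M2)/(6·1)=317/43, b=Δ2−h2·(2M2+M3)/6=-270/43
seg 3: a=-4, c=M3/2=603/43, d=(M4−M3)/(6·1)=-201/43, b=Δ3−h3·(2M3+M4)/6=-15/43
t_q=17/4 → seg 3, τ=1/4; S=-4+-15/43·τ+603/43·τ²+-201/43·τ³=-9037/2752

  seg 0: a=2 b=33/43 c=0 d=5/86
  seg 1: a=4 b=63/43 c=15/43 d=-121/43
  seg 2: a=3 b=-270/43 c=-348/43 d=317/43
  seg 3: a=-4 b=-15/43 c=603/43 d=-201/43
S(17/4) = -9037/2752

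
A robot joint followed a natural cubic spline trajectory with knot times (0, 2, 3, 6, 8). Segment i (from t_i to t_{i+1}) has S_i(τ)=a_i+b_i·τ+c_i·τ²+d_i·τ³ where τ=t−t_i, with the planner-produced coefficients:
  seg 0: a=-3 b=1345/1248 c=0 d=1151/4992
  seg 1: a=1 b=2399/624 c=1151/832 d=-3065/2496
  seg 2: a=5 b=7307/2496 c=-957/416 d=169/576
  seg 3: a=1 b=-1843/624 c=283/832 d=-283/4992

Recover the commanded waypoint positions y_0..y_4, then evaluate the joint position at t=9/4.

y_0=-3 y_1=1 y_2=5 y_3=1 y_4=-4
S(9/4) = 108009/53248

y_0 = S_0(0) = a_0 = -3
y_1 = S_1(0) = a_1 = 1
y_2 = S_2(0) = a_2 = 5
y_3 = S_3(0) = a_3 = 1
y_4 = S_3(2) = -4
t_q=9/4 is in segment 1 (τ=1/4); S_1(τ)=108009/53248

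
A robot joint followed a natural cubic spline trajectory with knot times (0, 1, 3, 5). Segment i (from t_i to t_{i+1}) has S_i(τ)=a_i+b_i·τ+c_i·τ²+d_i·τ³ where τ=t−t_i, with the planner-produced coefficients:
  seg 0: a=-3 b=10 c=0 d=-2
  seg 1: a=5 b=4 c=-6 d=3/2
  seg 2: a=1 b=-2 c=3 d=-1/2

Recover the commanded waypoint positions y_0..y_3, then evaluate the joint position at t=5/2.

y_0 = S_0(0) = a_0 = -3
y_1 = S_1(0) = a_1 = 5
y_2 = S_2(0) = a_2 = 1
y_3 = S_2(2) = 5
t_q=5/2 is in segment 1 (τ=3/2); S_1(τ)=41/16

y_0=-3 y_1=5 y_2=1 y_3=5
S(5/2) = 41/16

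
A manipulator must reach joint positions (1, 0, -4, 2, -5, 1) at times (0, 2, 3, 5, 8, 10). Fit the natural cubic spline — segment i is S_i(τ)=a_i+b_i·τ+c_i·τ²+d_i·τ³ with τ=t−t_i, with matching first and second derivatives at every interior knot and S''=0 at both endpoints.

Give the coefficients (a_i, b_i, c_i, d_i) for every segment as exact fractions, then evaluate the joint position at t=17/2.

  seg 0: a=1 b=4345/3534 c=0 d=-764/1767
  seg 1: a=0 b=-13991/3534 c=-1528/589 d=9023/3534
  seg 2: a=-4 b=-2629/1767 c=5967/1178 d=-9971/7068
  seg 3: a=2 b=3260/1767 c=-2002/589 d=3545/5301
  seg 4: a=-5 b=-871/1767 c=1543/589 d=-1543/3534
S(17/2) = -43785/9424

Δ: Δ0=-1/2, Δ1=-4, Δ2=3, Δ3=-7/3, Δ4=3
row 1: diag=6, rhs=-21; c'=1/6, d'=-7/2
row 2: denom=6−1·1/6=35/6; d'=(42−1·-7/2)/(35/6)=39/5
row 3: denom=10−2·12/35=326/35; d'=(-32−2·39/5)/(326/35)=-833/163
row 4: denom=10−3·105/326=2945/326; d'=(32−3·-833/163)/(2945/326)=3086/589
back: M4=3086/589
back: M3=-833/163−105/326·3086/589=-4004/589
back: M2=39/5−12/35·-4004/589=5967/589
back: M1=-7/2−1/6·5967/589=-3056/589
M: M0=0, M1=-3056/589, M2=5967/589, M3=-4004/589, M4=3086/589, M5=0
seg 0: a=1, c=M0/2=0, d=(M1−M0)/(6·2)=-764/1767, b=Δ0−h0·(2M0+M1)/6=4345/3534
seg 1: a=0, c=M1/2=-1528/589, d=(M2−M1)/(6·1)=9023/3534, b=Δ1−h1·(2M1+M2)/6=-13991/3534
seg 2: a=-4, c=M2/2=5967/1178, d=(M3−M2)/(6·2)=-9971/7068, b=Δ2−h2·(2M2+M3)/6=-2629/1767
seg 3: a=2, c=M3/2=-2002/589, d=(M4−M3)/(6·3)=3545/5301, b=Δ3−h3·(2M3+M4)/6=3260/1767
seg 4: a=-5, c=M4/2=1543/589, d=(M5−M4)/(6·2)=-1543/3534, b=Δ4−h4·(2M4+M5)/6=-871/1767
t_q=17/2 → seg 4, τ=1/2; S=-5+-871/1767·τ+1543/589·τ²+-1543/3534·τ³=-43785/9424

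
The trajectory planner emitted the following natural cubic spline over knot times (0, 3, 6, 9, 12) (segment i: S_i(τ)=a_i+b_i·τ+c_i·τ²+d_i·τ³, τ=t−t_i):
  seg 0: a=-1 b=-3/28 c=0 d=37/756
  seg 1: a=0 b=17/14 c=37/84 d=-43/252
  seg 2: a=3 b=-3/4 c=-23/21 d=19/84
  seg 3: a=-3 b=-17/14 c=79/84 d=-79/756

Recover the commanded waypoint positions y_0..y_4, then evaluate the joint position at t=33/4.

y_0 = S_0(0) = a_0 = -1
y_1 = S_1(0) = a_1 = 0
y_2 = S_2(0) = a_2 = 3
y_3 = S_3(0) = a_3 = -3
y_4 = S_3(3) = -1
t_q=33/4 is in segment 2 (τ=9/4); S_2(τ)=-2967/1792

y_0=-1 y_1=0 y_2=3 y_3=-3 y_4=-1
S(33/4) = -2967/1792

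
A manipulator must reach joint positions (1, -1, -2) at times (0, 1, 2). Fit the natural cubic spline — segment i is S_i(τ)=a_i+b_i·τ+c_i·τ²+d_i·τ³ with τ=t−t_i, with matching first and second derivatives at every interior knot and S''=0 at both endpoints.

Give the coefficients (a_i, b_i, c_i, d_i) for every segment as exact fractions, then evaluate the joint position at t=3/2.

Δ: Δ0=-2, Δ1=-1
row 1: diag=4, rhs=6; c'=1/4, d'=3/2
back: M1=3/2
M: M0=0, M1=3/2, M2=0
seg 0: a=1, c=M0/2=0, d=(M1−M0)/(6·1)=1/4, b=Δ0−h0·(2M0+M1)/6=-9/4
seg 1: a=-1, c=M1/2=3/4, d=(M2−M1)/(6·1)=-1/4, b=Δ1−h1·(2M1+M2)/6=-3/2
t_q=3/2 → seg 1, τ=1/2; S=-1+-3/2·τ+3/4·τ²+-1/4·τ³=-51/32

  seg 0: a=1 b=-9/4 c=0 d=1/4
  seg 1: a=-1 b=-3/2 c=3/4 d=-1/4
S(3/2) = -51/32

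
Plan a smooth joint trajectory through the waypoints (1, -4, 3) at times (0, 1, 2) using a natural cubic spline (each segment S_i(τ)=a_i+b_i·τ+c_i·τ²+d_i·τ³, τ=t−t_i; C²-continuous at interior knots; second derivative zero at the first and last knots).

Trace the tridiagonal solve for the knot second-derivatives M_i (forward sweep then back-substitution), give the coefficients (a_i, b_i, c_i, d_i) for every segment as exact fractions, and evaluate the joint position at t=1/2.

  seg 0: a=1 b=-8 c=0 d=3
  seg 1: a=-4 b=1 c=9 d=-3
S(1/2) = -21/8

Δ: Δ0=-5, Δ1=7
row 1: diag=4, rhs=72; c'=1/4, d'=18
back: M1=18
M: M0=0, M1=18, M2=0
seg 0: a=1, c=M0/2=0, d=(M1−M0)/(6·1)=3, b=Δ0−h0·(2M0+M1)/6=-8
seg 1: a=-4, c=M1/2=9, d=(M2−M1)/(6·1)=-3, b=Δ1−h1·(2M1+M2)/6=1
t_q=1/2 → seg 0, τ=1/2; S=1+-8·τ+0·τ²+3·τ³=-21/8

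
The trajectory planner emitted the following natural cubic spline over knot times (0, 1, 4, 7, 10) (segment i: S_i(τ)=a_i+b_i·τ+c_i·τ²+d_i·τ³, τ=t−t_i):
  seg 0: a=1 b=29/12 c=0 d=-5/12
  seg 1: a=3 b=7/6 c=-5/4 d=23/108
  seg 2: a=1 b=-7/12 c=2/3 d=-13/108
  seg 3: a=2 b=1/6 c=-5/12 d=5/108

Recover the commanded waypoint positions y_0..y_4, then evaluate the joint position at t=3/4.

y_0=1 y_1=3 y_2=1 y_3=2 y_4=0
S(3/4) = 675/256

y_0 = S_0(0) = a_0 = 1
y_1 = S_1(0) = a_1 = 3
y_2 = S_2(0) = a_2 = 1
y_3 = S_3(0) = a_3 = 2
y_4 = S_3(3) = 0
t_q=3/4 is in segment 0 (τ=3/4); S_0(τ)=675/256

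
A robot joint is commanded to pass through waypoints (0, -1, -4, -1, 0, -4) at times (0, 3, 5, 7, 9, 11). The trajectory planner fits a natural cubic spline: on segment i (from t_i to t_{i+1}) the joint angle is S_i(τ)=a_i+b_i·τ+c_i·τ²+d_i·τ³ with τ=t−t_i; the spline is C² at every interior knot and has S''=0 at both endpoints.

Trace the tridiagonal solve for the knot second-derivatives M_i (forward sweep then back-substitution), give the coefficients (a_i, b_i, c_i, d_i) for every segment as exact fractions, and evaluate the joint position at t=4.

  seg 0: a=0 b=953/3180 c=0 d=-671/9540
  seg 1: a=-1 b=-2543/1590 c=-671/1060 d=2171/6360
  seg 2: a=-4 b=-28/795 c=75/53 d=-2059/6360
  seg 3: a=-1 b=2767/1590 c=-559/1060 d=-59/1272
  seg 4: a=0 b=-736/795 c=-427/530 d=427/3180
S(4) = -6129/2120

Δ: Δ0=-1/3, Δ1=-3/2, Δ2=3/2, Δ3=1/2, Δ4=-2
row 1: diag=10, rhs=-7; c'=1/5, d'=-7/10
row 2: denom=8−2·1/5=38/5; d'=(18−2·-7/10)/(38/5)=97/38
row 3: denom=8−2·5/19=142/19; d'=(-6−2·97/38)/(142/19)=-211/142
row 4: denom=8−2·19/71=530/71; d'=(-15−2·-211/142)/(530/71)=-427/265
back: M4=-427/265
back: M3=-211/142−19/71·-427/265=-559/530
back: M2=97/38−5/19·-559/530=150/53
back: M1=-7/10−1/5·150/53=-671/530
M: M0=0, M1=-671/530, M2=150/53, M3=-559/530, M4=-427/265, M5=0
seg 0: a=0, c=M0/2=0, d=(M1−M0)/(6·3)=-671/9540, b=Δ0−h0·(2M0+M1)/6=953/3180
seg 1: a=-1, c=M1/2=-671/1060, d=(M2−M1)/(6·2)=2171/6360, b=Δ1−h1·(2M1+M2)/6=-2543/1590
seg 2: a=-4, c=M2/2=75/53, d=(M3−M2)/(6·2)=-2059/6360, b=Δ2−h2·(2M2+M3)/6=-28/795
seg 3: a=-1, c=M3/2=-559/1060, d=(M4−M3)/(6·2)=-59/1272, b=Δ3−h3·(2M3+M4)/6=2767/1590
seg 4: a=0, c=M4/2=-427/530, d=(M5−M4)/(6·2)=427/3180, b=Δ4−h4·(2M4+M5)/6=-736/795
t_q=4 → seg 1, τ=1; S=-1+-2543/1590·τ+-671/1060·τ²+2171/6360·τ³=-6129/2120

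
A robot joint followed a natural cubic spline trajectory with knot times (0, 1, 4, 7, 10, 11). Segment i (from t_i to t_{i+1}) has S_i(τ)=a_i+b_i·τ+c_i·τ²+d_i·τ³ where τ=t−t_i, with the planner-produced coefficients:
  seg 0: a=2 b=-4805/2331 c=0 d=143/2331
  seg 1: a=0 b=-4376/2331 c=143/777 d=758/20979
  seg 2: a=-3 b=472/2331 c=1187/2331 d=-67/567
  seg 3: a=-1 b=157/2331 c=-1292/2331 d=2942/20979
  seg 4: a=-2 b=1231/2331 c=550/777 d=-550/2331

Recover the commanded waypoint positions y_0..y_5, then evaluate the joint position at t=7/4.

y_0=2 y_1=0 y_2=-3 y_3=-1 y_4=-2 y_5=-1
S(7/4) = -10685/8288

y_0 = S_0(0) = a_0 = 2
y_1 = S_1(0) = a_1 = 0
y_2 = S_2(0) = a_2 = -3
y_3 = S_3(0) = a_3 = -1
y_4 = S_4(0) = a_4 = -2
y_5 = S_4(1) = -1
t_q=7/4 is in segment 1 (τ=3/4); S_1(τ)=-10685/8288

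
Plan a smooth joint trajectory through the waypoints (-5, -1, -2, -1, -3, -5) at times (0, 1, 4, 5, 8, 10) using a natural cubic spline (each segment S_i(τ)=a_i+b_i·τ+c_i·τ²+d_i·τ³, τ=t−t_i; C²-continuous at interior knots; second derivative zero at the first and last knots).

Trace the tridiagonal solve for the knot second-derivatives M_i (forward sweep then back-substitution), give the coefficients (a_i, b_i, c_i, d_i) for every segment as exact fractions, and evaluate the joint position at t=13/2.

  seg 0: a=-5 b=18049/3825 c=0 d=-2749/3825
  seg 1: a=-1 b=9802/3825 c=-2749/1275 d=13664/34425
  seg 2: a=-2 b=1312/3825 c=5417/3825 d=-968/1275
  seg 3: a=-1 b=202/225 c=-659/765 d=3901/34425
  seg 4: a=-3 b=-4633/3825 c=202/1275 d=-101/3825
S(13/2) = -4111/3400

Δ: Δ0=4, Δ1=-1/3, Δ2=1, Δ3=-2/3, Δ4=-1
row 1: diag=8, rhs=-26; c'=3/8, d'=-13/4
row 2: denom=8−3·3/8=55/8; d'=(8−3·-13/4)/(55/8)=142/55
row 3: denom=8−1·8/55=432/55; d'=(-10−1·142/55)/(432/55)=-173/108
row 4: denom=10−3·55/144=425/48; d'=(-2−3·-173/108)/(425/48)=404/1275
back: M4=404/1275
back: M3=-173/108−55/144·404/1275=-1318/765
back: M2=142/55−8/55·-1318/765=10834/3825
back: M1=-13/4−3/8·10834/3825=-5498/1275
M: M0=0, M1=-5498/1275, M2=10834/3825, M3=-1318/765, M4=404/1275, M5=0
seg 0: a=-5, c=M0/2=0, d=(M1−M0)/(6·1)=-2749/3825, b=Δ0−h0·(2M0+M1)/6=18049/3825
seg 1: a=-1, c=M1/2=-2749/1275, d=(M2−M1)/(6·3)=13664/34425, b=Δ1−h1·(2M1+M2)/6=9802/3825
seg 2: a=-2, c=M2/2=5417/3825, d=(M3−M2)/(6·1)=-968/1275, b=Δ2−h2·(2M2+M3)/6=1312/3825
seg 3: a=-1, c=M3/2=-659/765, d=(M4−M3)/(6·3)=3901/34425, b=Δ3−h3·(2M3+M4)/6=202/225
seg 4: a=-3, c=M4/2=202/1275, d=(M5−M4)/(6·2)=-101/3825, b=Δ4−h4·(2M4+M5)/6=-4633/3825
t_q=13/2 → seg 3, τ=3/2; S=-1+202/225·τ+-659/765·τ²+3901/34425·τ³=-4111/3400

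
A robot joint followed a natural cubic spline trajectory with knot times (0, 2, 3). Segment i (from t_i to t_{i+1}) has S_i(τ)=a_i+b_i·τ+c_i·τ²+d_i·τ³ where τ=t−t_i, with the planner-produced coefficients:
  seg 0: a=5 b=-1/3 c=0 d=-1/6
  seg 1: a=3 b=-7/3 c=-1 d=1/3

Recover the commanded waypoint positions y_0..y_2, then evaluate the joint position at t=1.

y_0=5 y_1=3 y_2=0
S(1) = 9/2

y_0 = S_0(0) = a_0 = 5
y_1 = S_1(0) = a_1 = 3
y_2 = S_1(1) = 0
t_q=1 is in segment 0 (τ=1); S_0(τ)=9/2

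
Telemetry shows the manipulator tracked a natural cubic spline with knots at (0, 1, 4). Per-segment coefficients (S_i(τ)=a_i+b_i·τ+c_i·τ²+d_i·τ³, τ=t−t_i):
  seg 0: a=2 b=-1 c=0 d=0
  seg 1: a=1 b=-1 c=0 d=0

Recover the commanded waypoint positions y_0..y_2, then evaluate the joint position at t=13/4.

y_0 = S_0(0) = a_0 = 2
y_1 = S_1(0) = a_1 = 1
y_2 = S_1(3) = -2
t_q=13/4 is in segment 1 (τ=9/4); S_1(τ)=-5/4

y_0=2 y_1=1 y_2=-2
S(13/4) = -5/4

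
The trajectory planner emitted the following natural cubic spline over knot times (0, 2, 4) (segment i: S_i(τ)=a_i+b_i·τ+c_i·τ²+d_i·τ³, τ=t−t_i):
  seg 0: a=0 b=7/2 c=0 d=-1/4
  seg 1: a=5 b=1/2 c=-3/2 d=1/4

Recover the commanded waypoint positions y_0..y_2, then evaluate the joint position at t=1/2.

y_0 = S_0(0) = a_0 = 0
y_1 = S_1(0) = a_1 = 5
y_2 = S_1(2) = 2
t_q=1/2 is in segment 0 (τ=1/2); S_0(τ)=55/32

y_0=0 y_1=5 y_2=2
S(1/2) = 55/32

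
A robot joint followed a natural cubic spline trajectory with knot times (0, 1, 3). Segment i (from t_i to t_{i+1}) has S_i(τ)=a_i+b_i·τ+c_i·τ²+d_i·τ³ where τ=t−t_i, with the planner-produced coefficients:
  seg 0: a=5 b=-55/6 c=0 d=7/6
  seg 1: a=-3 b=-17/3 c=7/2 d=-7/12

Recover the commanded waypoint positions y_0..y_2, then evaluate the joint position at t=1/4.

y_0=5 y_1=-3 y_2=-5
S(1/4) = 349/128

y_0 = S_0(0) = a_0 = 5
y_1 = S_1(0) = a_1 = -3
y_2 = S_1(2) = -5
t_q=1/4 is in segment 0 (τ=1/4); S_0(τ)=349/128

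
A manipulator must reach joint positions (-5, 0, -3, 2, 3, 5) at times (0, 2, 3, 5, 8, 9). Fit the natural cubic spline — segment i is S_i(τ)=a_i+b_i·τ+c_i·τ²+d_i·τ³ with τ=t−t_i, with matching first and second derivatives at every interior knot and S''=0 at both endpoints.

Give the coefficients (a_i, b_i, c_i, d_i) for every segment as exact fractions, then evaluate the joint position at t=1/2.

  seg 0: a=-5 b=65621/13758 c=0 d=-15613/27516
  seg 1: a=0 b=-28057/13758 c=-15613/4586 d=16811/6879
  seg 2: a=-3 b=-20869/13758 c=18009/4586 d=-26395/27516
  seg 3: a=2 b=36869/13758 c=-4193/2293 d=4799/13758
  seg 4: a=3 b=7747/6879 c=6011/4586 d=-6011/13758
S(1/2) = -197095/73376

Δ: Δ0=5/2, Δ1=-3, Δ2=5/2, Δ3=1/3, Δ4=2
row 1: diag=6, rhs=-33; c'=1/6, d'=-11/2
row 2: denom=6−1·1/6=35/6; d'=(33−1·-11/2)/(35/6)=33/5
row 3: denom=10−2·12/35=326/35; d'=(-13−2·33/5)/(326/35)=-917/326
row 4: denom=8−3·105/326=2293/326; d'=(10−3·-917/326)/(2293/326)=6011/2293
back: M4=6011/2293
back: M3=-917/326−105/326·6011/2293=-8386/2293
back: M2=33/5−12/35·-8386/2293=18009/2293
back: M1=-11/2−1/6·18009/2293=-15613/2293
M: M0=0, M1=-15613/2293, M2=18009/2293, M3=-8386/2293, M4=6011/2293, M5=0
seg 0: a=-5, c=M0/2=0, d=(M1−M0)/(6·2)=-15613/27516, b=Δ0−h0·(2M0+M1)/6=65621/13758
seg 1: a=0, c=M1/2=-15613/4586, d=(M2−M1)/(6·1)=16811/6879, b=Δ1−h1·(2M1+M2)/6=-28057/13758
seg 2: a=-3, c=M2/2=18009/4586, d=(M3−M2)/(6·2)=-26395/27516, b=Δ2−h2·(2M2+M3)/6=-20869/13758
seg 3: a=2, c=M3/2=-4193/2293, d=(M4−M3)/(6·3)=4799/13758, b=Δ3−h3·(2M3+M4)/6=36869/13758
seg 4: a=3, c=M4/2=6011/4586, d=(M5−M4)/(6·1)=-6011/13758, b=Δ4−h4·(2M4+M5)/6=7747/6879
t_q=1/2 → seg 0, τ=1/2; S=-5+65621/13758·τ+0·τ²+-15613/27516·τ³=-197095/73376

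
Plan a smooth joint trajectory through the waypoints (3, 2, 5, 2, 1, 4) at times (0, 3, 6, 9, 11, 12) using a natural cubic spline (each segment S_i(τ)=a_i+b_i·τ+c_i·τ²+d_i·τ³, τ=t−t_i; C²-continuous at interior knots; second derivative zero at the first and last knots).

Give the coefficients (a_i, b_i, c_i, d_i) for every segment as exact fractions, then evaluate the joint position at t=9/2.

  seg 0: a=3 b=-473/576 c=0 d=281/5184
  seg 1: a=2 b=185/288 c=281/576 d=-637/5184
  seg 2: a=5 b=145/576 c=-89/144 d=347/5184
  seg 3: a=2 b=-475/288 c=-1/64 d=85/288
  seg 4: a=1 b=527/288 c=337/192 d=-337/576
S(9/2) = 1867/512

Δ: Δ0=-1/3, Δ1=1, Δ2=-1, Δ3=-1/2, Δ4=3
row 1: diag=12, rhs=8; c'=1/4, d'=2/3
row 2: denom=12−3·1/4=45/4; d'=(-12−3·2/3)/(45/4)=-56/45
row 3: denom=10−3·4/15=46/5; d'=(3−3·-56/45)/(46/5)=101/138
row 4: denom=6−2·5/23=128/23; d'=(21−2·101/138)/(128/23)=337/96
back: M4=337/96
back: M3=101/138−5/23·337/96=-1/32
back: M2=-56/45−4/15·-1/32=-89/72
back: M1=2/3−1/4·-89/72=281/288
M: M0=0, M1=281/288, M2=-89/72, M3=-1/32, M4=337/96, M5=0
seg 0: a=3, c=M0/2=0, d=(M1−M0)/(6·3)=281/5184, b=Δ0−h0·(2M0+M1)/6=-473/576
seg 1: a=2, c=M1/2=281/576, d=(M2−M1)/(6·3)=-637/5184, b=Δ1−h1·(2M1+M2)/6=185/288
seg 2: a=5, c=M2/2=-89/144, d=(M3−M2)/(6·3)=347/5184, b=Δ2−h2·(2M2+M3)/6=145/576
seg 3: a=2, c=M3/2=-1/64, d=(M4−M3)/(6·2)=85/288, b=Δ3−h3·(2M3+M4)/6=-475/288
seg 4: a=1, c=M4/2=337/192, d=(M5−M4)/(6·1)=-337/576, b=Δ4−h4·(2M4+M5)/6=527/288
t_q=9/2 → seg 1, τ=3/2; S=2+185/288·τ+281/576·τ²+-637/5184·τ³=1867/512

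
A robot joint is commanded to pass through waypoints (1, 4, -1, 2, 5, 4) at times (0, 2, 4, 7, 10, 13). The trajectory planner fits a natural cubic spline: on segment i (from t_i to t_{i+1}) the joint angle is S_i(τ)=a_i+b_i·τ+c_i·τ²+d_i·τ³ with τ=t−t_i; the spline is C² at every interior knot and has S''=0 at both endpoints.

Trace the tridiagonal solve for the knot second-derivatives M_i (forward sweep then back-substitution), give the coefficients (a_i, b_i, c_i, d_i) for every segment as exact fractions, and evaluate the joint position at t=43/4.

Δ: Δ0=3/2, Δ1=-5/2, Δ2=1, Δ3=1, Δ4=-1/3
row 1: diag=8, rhs=-24; c'=1/4, d'=-3
row 2: denom=10−2·1/4=19/2; d'=(21−2·-3)/(19/2)=54/19
row 3: denom=12−3·6/19=210/19; d'=(0−3·54/19)/(210/19)=-27/35
row 4: denom=12−3·19/70=783/70; d'=(-8−3·-27/35)/(783/70)=-398/783
back: M4=-398/783
back: M3=-27/35−19/70·-398/783=-496/783
back: M2=54/19−6/19·-496/783=794/261
back: M1=-3−1/4·794/261=-1963/522
M: M0=0, M1=-1963/522, M2=794/261, M3=-496/783, M4=-398/783, M5=0
seg 0: a=1, c=M0/2=0, d=(M1−M0)/(6·2)=-1963/6264, b=Δ0−h0·(2M0+M1)/6=2156/783
seg 1: a=4, c=M1/2=-1963/1044, d=(M2−M1)/(6·2)=3551/6264, b=Δ1−h1·(2M1+M2)/6=-1577/1566
seg 2: a=-1, c=M2/2=397/261, d=(M3−M2)/(6·3)=-1439/7047, b=Δ2−h2·(2M2+M3)/6=-1351/783
seg 3: a=2, c=M3/2=-248/783, d=(M4−M3)/(6·3)=49/7047, b=Δ3−h3·(2M3+M4)/6=1478/783
seg 4: a=5, c=M4/2=-199/783, d=(M5−M4)/(6·3)=199/7047, b=Δ4−h4·(2M4+M5)/6=137/783
t_q=43/4 → seg 4, τ=3/4; S=5+137/783·τ+-199/783·τ²+199/7047·τ³=27841/5568

  seg 0: a=1 b=2156/783 c=0 d=-1963/6264
  seg 1: a=4 b=-1577/1566 c=-1963/1044 d=3551/6264
  seg 2: a=-1 b=-1351/783 c=397/261 d=-1439/7047
  seg 3: a=2 b=1478/783 c=-248/783 d=49/7047
  seg 4: a=5 b=137/783 c=-199/783 d=199/7047
S(43/4) = 27841/5568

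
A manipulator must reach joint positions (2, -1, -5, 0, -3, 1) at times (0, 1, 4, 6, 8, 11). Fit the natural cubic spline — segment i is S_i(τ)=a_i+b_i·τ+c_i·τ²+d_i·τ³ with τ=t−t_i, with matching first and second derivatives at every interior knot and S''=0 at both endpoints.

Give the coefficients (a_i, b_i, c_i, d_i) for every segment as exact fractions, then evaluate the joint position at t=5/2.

Δ: Δ0=-3, Δ1=-4/3, Δ2=5/2, Δ3=-3/2, Δ4=4/3
row 1: diag=8, rhs=10; c'=3/8, d'=5/4
row 2: denom=10−3·3/8=71/8; d'=(23−3·5/4)/(71/8)=154/71
row 3: denom=8−2·16/71=536/71; d'=(-24−2·154/71)/(536/71)=-503/134
row 4: denom=10−2·71/268=1269/134; d'=(17−2·-503/134)/(1269/134)=3284/1269
back: M4=3284/1269
back: M3=-503/134−71/268·3284/1269=-11267/2538
back: M2=154/71−16/71·-11267/2538=4022/1269
back: M1=5/4−3/8·4022/1269=26/423
M: M0=0, M1=26/423, M2=4022/1269, M3=-11267/2538, M4=3284/1269, M5=0
seg 0: a=2, c=M0/2=0, d=(M1−M0)/(6·1)=13/1269, b=Δ0−h0·(2M0+M1)/6=-3820/1269
seg 1: a=-1, c=M1/2=13/423, d=(M2−M1)/(6·3)=1972/11421, b=Δ1−h1·(2M1+M2)/6=-3781/1269
seg 2: a=-5, c=M2/2=2011/1269, d=(M3−M2)/(6·2)=-6437/10152, b=Δ2−h2·(2M2+M3)/6=2369/1269
seg 3: a=0, c=M3/2=-11267/5076, d=(M4−M3)/(6·2)=5945/10152, b=Δ3−h3·(2M3+M4)/6=505/846
seg 4: a=-3, c=M4/2=1642/1269, d=(M5−M4)/(6·3)=-1642/11421, b=Δ4−h4·(2M4+M5)/6=-1592/1269
t_q=5/2 → seg 1, τ=3/2; S=-1+-3781/1269·τ+13/423·τ²+1972/11421·τ³=-2717/564

  seg 0: a=2 b=-3820/1269 c=0 d=13/1269
  seg 1: a=-1 b=-3781/1269 c=13/423 d=1972/11421
  seg 2: a=-5 b=2369/1269 c=2011/1269 d=-6437/10152
  seg 3: a=0 b=505/846 c=-11267/5076 d=5945/10152
  seg 4: a=-3 b=-1592/1269 c=1642/1269 d=-1642/11421
S(5/2) = -2717/564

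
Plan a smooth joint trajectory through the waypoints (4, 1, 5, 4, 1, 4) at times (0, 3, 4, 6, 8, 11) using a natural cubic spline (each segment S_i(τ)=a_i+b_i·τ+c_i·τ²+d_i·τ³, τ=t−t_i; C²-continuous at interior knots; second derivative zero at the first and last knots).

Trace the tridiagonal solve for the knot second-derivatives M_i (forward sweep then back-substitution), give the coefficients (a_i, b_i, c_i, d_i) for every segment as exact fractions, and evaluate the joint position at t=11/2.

  seg 0: a=4 b=-869/271 c=0 d=598/2439
  seg 1: a=1 b=925/271 c=598/271 d=-439/271
  seg 2: a=5 b=804/271 c=-719/271 d=997/2168
  seg 3: a=4 b=-1153/542 c=115/1084 d=225/2168
  seg 4: a=1 b=-124/271 c=395/542 d=-395/4878
S(11/2) = 87287/17344

Δ: Δ0=-1, Δ1=4, Δ2=-1/2, Δ3=-3/2, Δ4=1
row 1: diag=8, rhs=30; c'=1/8, d'=15/4
row 2: denom=6−1·1/8=47/8; d'=(-27−1·15/4)/(47/8)=-246/47
row 3: denom=8−2·16/47=344/47; d'=(-6−2·-246/47)/(344/47)=105/172
row 4: denom=10−2·47/172=813/86; d'=(15−2·105/172)/(813/86)=395/271
back: M4=395/271
back: M3=105/172−47/172·395/271=115/542
back: M2=-246/47−16/47·115/542=-1438/271
back: M1=15/4−1/8·-1438/271=1196/271
M: M0=0, M1=1196/271, M2=-1438/271, M3=115/542, M4=395/271, M5=0
seg 0: a=4, c=M0/2=0, d=(M1−M0)/(6·3)=598/2439, b=Δ0−h0·(2M0+M1)/6=-869/271
seg 1: a=1, c=M1/2=598/271, d=(M2−M1)/(6·1)=-439/271, b=Δ1−h1·(2M1+M2)/6=925/271
seg 2: a=5, c=M2/2=-719/271, d=(M3−M2)/(6·2)=997/2168, b=Δ2−h2·(2M2+M3)/6=804/271
seg 3: a=4, c=M3/2=115/1084, d=(M4−M3)/(6·2)=225/2168, b=Δ3−h3·(2M3+M4)/6=-1153/542
seg 4: a=1, c=M4/2=395/542, d=(M5−M4)/(6·3)=-395/4878, b=Δ4−h4·(2M4+M5)/6=-124/271
t_q=11/2 → seg 2, τ=3/2; S=5+804/271·τ+-719/271·τ²+997/2168·τ³=87287/17344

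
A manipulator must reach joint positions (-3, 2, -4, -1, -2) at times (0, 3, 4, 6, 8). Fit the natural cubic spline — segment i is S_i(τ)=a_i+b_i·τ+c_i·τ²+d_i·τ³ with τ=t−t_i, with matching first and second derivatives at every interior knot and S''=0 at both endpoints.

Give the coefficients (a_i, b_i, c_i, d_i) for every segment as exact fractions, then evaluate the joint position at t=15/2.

  seg 0: a=-3 b=31/6 c=0 d=-7/18
  seg 1: a=2 b=-16/3 c=-7/2 d=17/6
  seg 2: a=-4 b=-23/6 c=5 d=-7/6
  seg 3: a=-1 b=13/6 c=-2 d=1/3
S(15/2) = -9/8

Δ: Δ0=5/3, Δ1=-6, Δ2=3/2, Δ3=-1/2
row 1: diag=8, rhs=-46; c'=1/8, d'=-23/4
row 2: denom=6−1·1/8=47/8; d'=(45−1·-23/4)/(47/8)=406/47
row 3: denom=8−2·16/47=344/47; d'=(-12−2·406/47)/(344/47)=-4
back: M3=-4
back: M2=406/47−16/47·-4=10
back: M1=-23/4−1/8·10=-7
M: M0=0, M1=-7, M2=10, M3=-4, M4=0
seg 0: a=-3, c=M0/2=0, d=(M1−M0)/(6·3)=-7/18, b=Δ0−h0·(2M0+M1)/6=31/6
seg 1: a=2, c=M1/2=-7/2, d=(M2−M1)/(6·1)=17/6, b=Δ1−h1·(2M1+M2)/6=-16/3
seg 2: a=-4, c=M2/2=5, d=(M3−M2)/(6·2)=-7/6, b=Δ2−h2·(2M2+M3)/6=-23/6
seg 3: a=-1, c=M3/2=-2, d=(M4−M3)/(6·2)=1/3, b=Δ3−h3·(2M3+M4)/6=13/6
t_q=15/2 → seg 3, τ=3/2; S=-1+13/6·τ+-2·τ²+1/3·τ³=-9/8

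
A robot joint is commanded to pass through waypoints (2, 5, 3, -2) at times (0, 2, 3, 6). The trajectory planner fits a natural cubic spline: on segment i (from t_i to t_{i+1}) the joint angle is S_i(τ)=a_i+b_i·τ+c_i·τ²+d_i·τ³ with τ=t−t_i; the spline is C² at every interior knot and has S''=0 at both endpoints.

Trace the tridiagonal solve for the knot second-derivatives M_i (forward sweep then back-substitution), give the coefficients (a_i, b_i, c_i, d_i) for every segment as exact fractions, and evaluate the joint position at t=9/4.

  seg 0: a=2 b=763/282 c=0 d=-85/282
  seg 1: a=5 b=-257/282 c=-85/47 d=203/282
  seg 2: a=3 b=-334/141 c=33/94 d=-11/282
S(9/4) = 28097/6016

Δ: Δ0=3/2, Δ1=-2, Δ2=-5/3
row 1: diag=6, rhs=-21; c'=1/6, d'=-7/2
row 2: denom=8−1·1/6=47/6; d'=(2−1·-7/2)/(47/6)=33/47
back: M2=33/47
back: M1=-7/2−1/6·33/47=-170/47
M: M0=0, M1=-170/47, M2=33/47, M3=0
seg 0: a=2, c=M0/2=0, d=(M1−M0)/(6·2)=-85/282, b=Δ0−h0·(2M0+M1)/6=763/282
seg 1: a=5, c=M1/2=-85/47, d=(M2−M1)/(6·1)=203/282, b=Δ1−h1·(2M1+M2)/6=-257/282
seg 2: a=3, c=M2/2=33/94, d=(M3−M2)/(6·3)=-11/282, b=Δ2−h2·(2M2+M3)/6=-334/141
t_q=9/4 → seg 1, τ=1/4; S=5+-257/282·τ+-85/47·τ²+203/282·τ³=28097/6016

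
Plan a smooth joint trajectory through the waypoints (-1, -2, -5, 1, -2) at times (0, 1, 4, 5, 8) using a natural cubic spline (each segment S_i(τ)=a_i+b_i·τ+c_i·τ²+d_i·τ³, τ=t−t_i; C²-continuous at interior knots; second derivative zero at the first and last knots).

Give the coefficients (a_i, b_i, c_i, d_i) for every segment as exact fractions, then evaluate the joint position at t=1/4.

Δ: Δ0=-1, Δ1=-1, Δ2=6, Δ3=-1
row 1: diag=8, rhs=0; c'=3/8, d'=0
row 2: denom=8−3·3/8=55/8; d'=(42−3·0)/(55/8)=336/55
row 3: denom=8−1·8/55=432/55; d'=(-42−1·336/55)/(432/55)=-49/8
back: M3=-49/8
back: M2=336/55−8/55·-49/8=7
back: M1=0−3/8·7=-21/8
M: M0=0, M1=-21/8, M2=7, M3=-49/8, M4=0
seg 0: a=-1, c=M0/2=0, d=(M1−M0)/(6·1)=-7/16, b=Δ0−h0·(2M0+M1)/6=-9/16
seg 1: a=-2, c=M1/2=-21/16, d=(M2−M1)/(6·3)=77/144, b=Δ1−h1·(2M1+M2)/6=-15/8
seg 2: a=-5, c=M2/2=7/2, d=(M3−M2)/(6·1)=-35/16, b=Δ2−h2·(2M2+M3)/6=75/16
seg 3: a=1, c=M3/2=-49/16, d=(M4−M3)/(6·3)=49/144, b=Δ3−h3·(2M3+M4)/6=41/8
t_q=1/4 → seg 0, τ=1/4; S=-1+-9/16·τ+0·τ²+-7/16·τ³=-1175/1024

  seg 0: a=-1 b=-9/16 c=0 d=-7/16
  seg 1: a=-2 b=-15/8 c=-21/16 d=77/144
  seg 2: a=-5 b=75/16 c=7/2 d=-35/16
  seg 3: a=1 b=41/8 c=-49/16 d=49/144
S(1/4) = -1175/1024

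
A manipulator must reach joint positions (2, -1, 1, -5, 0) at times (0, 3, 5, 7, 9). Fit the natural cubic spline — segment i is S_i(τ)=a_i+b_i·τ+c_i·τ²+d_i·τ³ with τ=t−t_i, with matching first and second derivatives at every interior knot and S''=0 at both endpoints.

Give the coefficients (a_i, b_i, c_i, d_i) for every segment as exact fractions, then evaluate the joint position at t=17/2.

  seg 0: a=2 b=-593/284 c=0 d=103/852
  seg 1: a=-1 b=167/142 c=309/284 d=-167/284
  seg 2: a=1 b=-217/142 c=-693/284 d=121/142
  seg 3: a=-5 b=-151/142 c=759/284 d=-253/568
S(17/2) = -9475/4544

Δ: Δ0=-1, Δ1=1, Δ2=-3, Δ3=5/2
row 1: diag=10, rhs=12; c'=1/5, d'=6/5
row 2: denom=8−2·1/5=38/5; d'=(-24−2·6/5)/(38/5)=-66/19
row 3: denom=8−2·5/19=142/19; d'=(33−2·-66/19)/(142/19)=759/142
back: M3=759/142
back: M2=-66/19−5/19·759/142=-693/142
back: M1=6/5−1/5·-693/142=309/142
M: M0=0, M1=309/142, M2=-693/142, M3=759/142, M4=0
seg 0: a=2, c=M0/2=0, d=(M1−M0)/(6·3)=103/852, b=Δ0−h0·(2M0+M1)/6=-593/284
seg 1: a=-1, c=M1/2=309/284, d=(M2−M1)/(6·2)=-167/284, b=Δ1−h1·(2M1+M2)/6=167/142
seg 2: a=1, c=M2/2=-693/284, d=(M3−M2)/(6·2)=121/142, b=Δ2−h2·(2M2+M3)/6=-217/142
seg 3: a=-5, c=M3/2=759/284, d=(M4−M3)/(6·2)=-253/568, b=Δ3−h3·(2M3+M4)/6=-151/142
t_q=17/2 → seg 3, τ=3/2; S=-5+-151/142·τ+759/284·τ²+-253/568·τ³=-9475/4544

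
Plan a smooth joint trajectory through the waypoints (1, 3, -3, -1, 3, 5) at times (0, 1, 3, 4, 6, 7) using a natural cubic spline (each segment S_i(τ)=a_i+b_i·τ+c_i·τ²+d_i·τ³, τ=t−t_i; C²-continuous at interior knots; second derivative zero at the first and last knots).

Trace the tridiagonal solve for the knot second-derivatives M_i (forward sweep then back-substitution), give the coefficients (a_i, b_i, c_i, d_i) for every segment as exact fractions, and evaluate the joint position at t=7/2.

  seg 0: a=1 b=1613/494 c=0 d=-625/494
  seg 1: a=3 b=-131/247 c=-1875/494 d=1265/988
  seg 2: a=-3 b=-86/247 c=960/247 d=-20/13
  seg 3: a=-1 b=694/247 c=-180/247 d=40/247
  seg 4: a=3 b=454/247 c=60/247 d=-20/247
S(7/2) = -91/38

Δ: Δ0=2, Δ1=-3, Δ2=2, Δ3=2, Δ4=2
row 1: diag=6, rhs=-30; c'=1/3, d'=-5
row 2: denom=6−2·1/3=16/3; d'=(30−2·-5)/(16/3)=15/2
row 3: denom=6−1·3/16=93/16; d'=(0−1·15/2)/(93/16)=-40/31
row 4: denom=6−2·32/93=494/93; d'=(0−2·-40/31)/(494/93)=120/247
back: M4=120/247
back: M3=-40/31−32/93·120/247=-360/247
back: M2=15/2−3/16·-360/247=1920/247
back: M1=-5−1/3·1920/247=-1875/247
M: M0=0, M1=-1875/247, M2=1920/247, M3=-360/247, M4=120/247, M5=0
seg 0: a=1, c=M0/2=0, d=(M1−M0)/(6·1)=-625/494, b=Δ0−h0·(2M0+M1)/6=1613/494
seg 1: a=3, c=M1/2=-1875/494, d=(M2−M1)/(6·2)=1265/988, b=Δ1−h1·(2M1+M2)/6=-131/247
seg 2: a=-3, c=M2/2=960/247, d=(M3−M2)/(6·1)=-20/13, b=Δ2−h2·(2M2+M3)/6=-86/247
seg 3: a=-1, c=M3/2=-180/247, d=(M4−M3)/(6·2)=40/247, b=Δ3−h3·(2M3+M4)/6=694/247
seg 4: a=3, c=M4/2=60/247, d=(M5−M4)/(6·1)=-20/247, b=Δ4−h4·(2M4+M5)/6=454/247
t_q=7/2 → seg 2, τ=1/2; S=-3+-86/247·τ+960/247·τ²+-20/13·τ³=-91/38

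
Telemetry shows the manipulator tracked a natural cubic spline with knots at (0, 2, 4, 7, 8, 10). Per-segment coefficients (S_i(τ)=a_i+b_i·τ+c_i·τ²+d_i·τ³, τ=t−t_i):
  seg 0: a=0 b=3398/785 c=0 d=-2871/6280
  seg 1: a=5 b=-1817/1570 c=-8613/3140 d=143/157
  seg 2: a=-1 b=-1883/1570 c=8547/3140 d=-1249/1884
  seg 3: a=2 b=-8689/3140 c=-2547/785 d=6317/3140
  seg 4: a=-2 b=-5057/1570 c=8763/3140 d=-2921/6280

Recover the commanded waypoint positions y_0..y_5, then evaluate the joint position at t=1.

y_0=0 y_1=5 y_2=-1 y_3=2 y_4=-2 y_5=-1
S(1) = 24313/6280

y_0 = S_0(0) = a_0 = 0
y_1 = S_1(0) = a_1 = 5
y_2 = S_2(0) = a_2 = -1
y_3 = S_3(0) = a_3 = 2
y_4 = S_4(0) = a_4 = -2
y_5 = S_4(2) = -1
t_q=1 is in segment 0 (τ=1); S_0(τ)=24313/6280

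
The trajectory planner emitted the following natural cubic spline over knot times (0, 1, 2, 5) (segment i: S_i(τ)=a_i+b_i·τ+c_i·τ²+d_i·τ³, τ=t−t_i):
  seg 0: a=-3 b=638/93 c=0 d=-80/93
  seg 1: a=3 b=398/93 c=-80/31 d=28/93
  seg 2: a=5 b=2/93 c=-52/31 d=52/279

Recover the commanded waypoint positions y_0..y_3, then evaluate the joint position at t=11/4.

y_0 = S_0(0) = a_0 = -3
y_1 = S_1(0) = a_1 = 3
y_2 = S_2(0) = a_2 = 5
y_3 = S_2(3) = -5
t_q=11/4 is in segment 2 (τ=3/4); S_2(τ)=2059/496

y_0=-3 y_1=3 y_2=5 y_3=-5
S(11/4) = 2059/496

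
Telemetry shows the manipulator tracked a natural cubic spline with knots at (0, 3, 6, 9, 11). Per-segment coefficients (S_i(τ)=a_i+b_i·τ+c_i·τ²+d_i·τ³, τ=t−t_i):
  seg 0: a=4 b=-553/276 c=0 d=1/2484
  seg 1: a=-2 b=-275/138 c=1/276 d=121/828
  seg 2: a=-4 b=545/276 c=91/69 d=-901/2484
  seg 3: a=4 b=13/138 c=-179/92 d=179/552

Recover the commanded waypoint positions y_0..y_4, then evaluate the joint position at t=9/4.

y_0=4 y_1=-2 y_2=-4 y_3=4 y_4=-1
S(9/4) = -2965/5888

y_0 = S_0(0) = a_0 = 4
y_1 = S_1(0) = a_1 = -2
y_2 = S_2(0) = a_2 = -4
y_3 = S_3(0) = a_3 = 4
y_4 = S_3(2) = -1
t_q=9/4 is in segment 0 (τ=9/4); S_0(τ)=-2965/5888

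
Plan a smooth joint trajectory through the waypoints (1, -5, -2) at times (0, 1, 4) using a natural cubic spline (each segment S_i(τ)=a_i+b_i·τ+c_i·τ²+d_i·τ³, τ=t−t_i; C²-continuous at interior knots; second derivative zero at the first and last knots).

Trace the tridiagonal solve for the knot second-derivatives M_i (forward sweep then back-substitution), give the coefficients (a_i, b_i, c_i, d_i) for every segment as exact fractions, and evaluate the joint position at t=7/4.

  seg 0: a=1 b=-55/8 c=0 d=7/8
  seg 1: a=-5 b=-17/4 c=21/8 d=-7/24
S(7/4) = -3499/512

Δ: Δ0=-6, Δ1=1
row 1: diag=8, rhs=42; c'=3/8, d'=21/4
back: M1=21/4
M: M0=0, M1=21/4, M2=0
seg 0: a=1, c=M0/2=0, d=(M1−M0)/(6·1)=7/8, b=Δ0−h0·(2M0+M1)/6=-55/8
seg 1: a=-5, c=M1/2=21/8, d=(M2−M1)/(6·3)=-7/24, b=Δ1−h1·(2M1+M2)/6=-17/4
t_q=7/4 → seg 1, τ=3/4; S=-5+-17/4·τ+21/8·τ²+-7/24·τ³=-3499/512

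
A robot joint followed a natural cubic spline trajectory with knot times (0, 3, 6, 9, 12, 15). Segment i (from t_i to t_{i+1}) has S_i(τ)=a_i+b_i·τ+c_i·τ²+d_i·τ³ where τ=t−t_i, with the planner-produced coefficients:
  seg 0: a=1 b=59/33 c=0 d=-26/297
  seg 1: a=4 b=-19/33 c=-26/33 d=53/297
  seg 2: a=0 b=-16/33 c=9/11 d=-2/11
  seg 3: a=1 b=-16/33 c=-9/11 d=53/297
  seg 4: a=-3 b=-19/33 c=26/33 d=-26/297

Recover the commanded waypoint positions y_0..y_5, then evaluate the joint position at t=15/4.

y_0 = S_0(0) = a_0 = 1
y_1 = S_1(0) = a_1 = 4
y_2 = S_2(0) = a_2 = 0
y_3 = S_3(0) = a_3 = 1
y_4 = S_4(0) = a_4 = -3
y_5 = S_4(3) = 0
t_q=15/4 is in segment 1 (τ=3/4); S_1(τ)=2253/704

y_0=1 y_1=4 y_2=0 y_3=1 y_4=-3 y_5=0
S(15/4) = 2253/704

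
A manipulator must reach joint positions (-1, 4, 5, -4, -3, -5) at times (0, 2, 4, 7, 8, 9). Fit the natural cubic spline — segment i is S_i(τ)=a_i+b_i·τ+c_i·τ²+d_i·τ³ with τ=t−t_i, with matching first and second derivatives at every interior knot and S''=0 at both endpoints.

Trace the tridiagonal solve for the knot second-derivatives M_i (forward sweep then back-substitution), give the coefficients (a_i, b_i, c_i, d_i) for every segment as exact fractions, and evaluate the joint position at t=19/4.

Δ: Δ0=5/2, Δ1=1/2, Δ2=-3, Δ3=1, Δ4=-2
row 1: diag=8, rhs=-12; c'=1/4, d'=-3/2
row 2: denom=10−2·1/4=19/2; d'=(-21−2·-3/2)/(19/2)=-36/19
row 3: denom=8−3·6/19=134/19; d'=(24−3·-36/19)/(134/19)=282/67
row 4: denom=4−1·19/134=517/134; d'=(-18−1·282/67)/(517/134)=-2976/517
back: M4=-2976/517
back: M3=282/67−19/134·-2976/517=2598/517
back: M2=-36/19−6/19·2598/517=-1800/517
back: M1=-3/2−1/4·-1800/517=-651/1034
M: M0=0, M1=-651/1034, M2=-1800/517, M3=2598/517, M4=-2976/517, M5=0
seg 0: a=-1, c=M0/2=0, d=(M1−M0)/(6·2)=-217/4136, b=Δ0−h0·(2M0+M1)/6=1401/517
seg 1: a=4, c=M1/2=-651/2068, d=(M2−M1)/(6·2)=-983/4136, b=Δ1−h1·(2M1+M2)/6=2151/1034
seg 2: a=5, c=M2/2=-900/517, d=(M3−M2)/(6·3)=733/1551, b=Δ2−h2·(2M2+M3)/6=-1050/517
seg 3: a=-4, c=M3/2=1299/517, d=(M4−M3)/(6·1)=-929/517, b=Δ3−h3·(2M3+M4)/6=147/517
seg 4: a=-3, c=M4/2=-1488/517, d=(M5−M4)/(6·1)=496/517, b=Δ4−h4·(2M4+M5)/6=-42/517
t_q=19/4 → seg 2, τ=3/4; S=5+-1050/517·τ+-900/517·τ²+733/1551·τ³=89237/33088

  seg 0: a=-1 b=1401/517 c=0 d=-217/4136
  seg 1: a=4 b=2151/1034 c=-651/2068 d=-983/4136
  seg 2: a=5 b=-1050/517 c=-900/517 d=733/1551
  seg 3: a=-4 b=147/517 c=1299/517 d=-929/517
  seg 4: a=-3 b=-42/517 c=-1488/517 d=496/517
S(19/4) = 89237/33088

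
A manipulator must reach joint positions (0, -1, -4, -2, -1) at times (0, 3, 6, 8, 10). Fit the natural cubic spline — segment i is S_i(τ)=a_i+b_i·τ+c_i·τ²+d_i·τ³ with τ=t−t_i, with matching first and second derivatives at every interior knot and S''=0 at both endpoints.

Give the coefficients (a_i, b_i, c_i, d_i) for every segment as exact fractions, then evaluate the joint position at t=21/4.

Δ: Δ0=-1/3, Δ1=-1, Δ2=1, Δ3=1/2
row 1: diag=12, rhs=-4; c'=1/4, d'=-1/3
row 2: denom=10−3·1/4=37/4; d'=(12−3·-1/3)/(37/4)=52/37
row 3: denom=8−2·8/37=280/37; d'=(-3−2·52/37)/(280/37)=-43/56
back: M3=-43/56
back: M2=52/37−8/37·-43/56=11/7
back: M1=-1/3−1/4·11/7=-61/84
M: M0=0, M1=-61/84, M2=11/7, M3=-43/56, M4=0
seg 0: a=0, c=M0/2=0, d=(M1−M0)/(6·3)=-61/1512, b=Δ0−h0·(2M0+M1)/6=5/168
seg 1: a=-1, c=M1/2=-61/168, d=(M2−M1)/(6·3)=193/1512, b=Δ1−h1·(2M1+M2)/6=-89/84
seg 2: a=-4, c=M2/2=11/14, d=(M3−M2)/(6·2)=-131/672, b=Δ2−h2·(2M2+M3)/6=5/24
seg 3: a=-2, c=M3/2=-43/112, d=(M4−M3)/(6·2)=43/672, b=Δ3−h3·(2M3+M4)/6=85/84
t_q=21/4 → seg 1, τ=9/4; S=-1+-89/84·τ+-61/168·τ²+193/1512·τ³=-13505/3584

  seg 0: a=0 b=5/168 c=0 d=-61/1512
  seg 1: a=-1 b=-89/84 c=-61/168 d=193/1512
  seg 2: a=-4 b=5/24 c=11/14 d=-131/672
  seg 3: a=-2 b=85/84 c=-43/112 d=43/672
S(21/4) = -13505/3584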